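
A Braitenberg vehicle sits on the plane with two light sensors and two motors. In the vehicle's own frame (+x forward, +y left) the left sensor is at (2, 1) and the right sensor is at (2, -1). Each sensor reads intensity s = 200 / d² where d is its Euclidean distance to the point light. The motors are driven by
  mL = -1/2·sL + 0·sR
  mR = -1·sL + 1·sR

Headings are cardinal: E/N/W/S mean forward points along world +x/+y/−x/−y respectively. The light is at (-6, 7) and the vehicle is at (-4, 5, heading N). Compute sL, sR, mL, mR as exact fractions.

200 200/9 -100 -1600/9

left sensor world pos  = (-5, 7); dL² = 1
right sensor world pos = (-3, 7); dR² = 9
sL = 200/1 = 200
sR = 200/9 = 200/9
mL = -1/2·sL + 0·sR = -100
mR = -1·sL + 1·sR = -1600/9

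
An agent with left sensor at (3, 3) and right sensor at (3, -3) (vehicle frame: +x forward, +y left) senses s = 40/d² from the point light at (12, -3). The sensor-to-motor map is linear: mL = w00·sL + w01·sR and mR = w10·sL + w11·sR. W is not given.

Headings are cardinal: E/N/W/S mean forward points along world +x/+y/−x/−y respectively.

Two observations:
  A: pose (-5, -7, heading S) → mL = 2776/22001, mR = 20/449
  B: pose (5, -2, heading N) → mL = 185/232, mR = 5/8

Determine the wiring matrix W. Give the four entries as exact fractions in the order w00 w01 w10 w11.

1/2 1/2 0 1/2

obs A: pose=(-5,-7,S) → sL=8/49, sR=40/449, mL=2776/22001, mR=20/449
obs B: pose=(5,-2,N) → sL=10/29, sR=5/4, mL=185/232, mR=5/8
sensor matrix S = [[8/49, 40/449], [10/29, 5/4]]; det S = 110610/638029
solve [mL_A; mL_B] = S·[w00; w01] and [mR_A; mR_B] = S·[w10; w11]:
  w00 = 1/2, w01 = 1/2, w10 = 0, w11 = 1/2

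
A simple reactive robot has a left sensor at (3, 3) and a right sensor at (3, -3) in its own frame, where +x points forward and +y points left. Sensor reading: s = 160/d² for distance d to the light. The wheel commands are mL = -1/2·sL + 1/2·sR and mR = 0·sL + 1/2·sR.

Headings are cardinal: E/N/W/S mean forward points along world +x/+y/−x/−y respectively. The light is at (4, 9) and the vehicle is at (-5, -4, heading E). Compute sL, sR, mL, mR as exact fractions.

20/17 40/73 -390/1241 20/73

left sensor world pos  = (-2, -1); dL² = 136
right sensor world pos = (-2, -7); dR² = 292
sL = 160/136 = 20/17
sR = 160/292 = 40/73
mL = -1/2·sL + 1/2·sR = -390/1241
mR = 0·sL + 1/2·sR = 20/73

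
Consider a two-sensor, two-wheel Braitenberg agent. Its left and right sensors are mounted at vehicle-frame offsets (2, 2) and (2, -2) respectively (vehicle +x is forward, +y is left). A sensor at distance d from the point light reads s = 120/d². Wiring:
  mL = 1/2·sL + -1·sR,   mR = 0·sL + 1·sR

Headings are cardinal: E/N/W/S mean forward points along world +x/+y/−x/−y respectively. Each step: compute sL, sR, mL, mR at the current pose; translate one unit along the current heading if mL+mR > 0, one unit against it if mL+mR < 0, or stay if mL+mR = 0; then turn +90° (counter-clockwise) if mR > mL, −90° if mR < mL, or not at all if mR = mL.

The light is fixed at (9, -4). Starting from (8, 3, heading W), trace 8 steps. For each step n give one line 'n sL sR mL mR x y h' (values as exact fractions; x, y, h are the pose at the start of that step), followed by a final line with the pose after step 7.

0 60/17 4/3 22/51 4/3 8 3 W
1 24/5 120/41 -108/205 120/41 7 3 S
2 15/8 15/2 -105/16 15/2 7 2 E
3 120/73 24/13 -972/949 24/13 8 2 N
4 60/17 4/3 22/51 4/3 8 3 W
5 24/5 120/41 -108/205 120/41 7 3 S
6 15/8 15/2 -105/16 15/2 7 2 E
7 120/73 24/13 -972/949 24/13 8 2 N
final 8 3 W

n=0: pose=(8,3,W); sL=60/17, sR=4/3; mL=22/51, mR=4/3; mL+mR=30/17 → advance +1; mR−mL=46/51 → turn +1·90°
n=1: pose=(7,3,S); sL=24/5, sR=120/41; mL=-108/205, mR=120/41; mL+mR=12/5 → advance +1; mR−mL=708/205 → turn +1·90°
n=2: pose=(7,2,E); sL=15/8, sR=15/2; mL=-105/16, mR=15/2; mL+mR=15/16 → advance +1; mR−mL=225/16 → turn +1·90°
n=3: pose=(8,2,N); sL=120/73, sR=24/13; mL=-972/949, mR=24/13; mL+mR=60/73 → advance +1; mR−mL=2724/949 → turn +1·90°
n=4: pose=(8,3,W); sL=60/17, sR=4/3; mL=22/51, mR=4/3; mL+mR=30/17 → advance +1; mR−mL=46/51 → turn +1·90°
n=5: pose=(7,3,S); sL=24/5, sR=120/41; mL=-108/205, mR=120/41; mL+mR=12/5 → advance +1; mR−mL=708/205 → turn +1·90°
n=6: pose=(7,2,E); sL=15/8, sR=15/2; mL=-105/16, mR=15/2; mL+mR=15/16 → advance +1; mR−mL=225/16 → turn +1·90°
n=7: pose=(8,2,N); sL=120/73, sR=24/13; mL=-972/949, mR=24/13; mL+mR=60/73 → advance +1; mR−mL=2724/949 → turn +1·90°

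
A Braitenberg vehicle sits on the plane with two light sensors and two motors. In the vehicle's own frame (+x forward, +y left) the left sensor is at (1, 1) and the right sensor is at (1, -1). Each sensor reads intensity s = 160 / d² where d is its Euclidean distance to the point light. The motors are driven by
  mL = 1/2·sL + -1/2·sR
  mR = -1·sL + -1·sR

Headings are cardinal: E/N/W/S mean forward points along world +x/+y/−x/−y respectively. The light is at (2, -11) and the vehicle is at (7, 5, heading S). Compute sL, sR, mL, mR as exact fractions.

160/261 160/241 -1600/62901 -80320/62901

left sensor world pos  = (8, 4); dL² = 261
right sensor world pos = (6, 4); dR² = 241
sL = 160/261 = 160/261
sR = 160/241 = 160/241
mL = 1/2·sL + -1/2·sR = -1600/62901
mR = -1·sL + -1·sR = -80320/62901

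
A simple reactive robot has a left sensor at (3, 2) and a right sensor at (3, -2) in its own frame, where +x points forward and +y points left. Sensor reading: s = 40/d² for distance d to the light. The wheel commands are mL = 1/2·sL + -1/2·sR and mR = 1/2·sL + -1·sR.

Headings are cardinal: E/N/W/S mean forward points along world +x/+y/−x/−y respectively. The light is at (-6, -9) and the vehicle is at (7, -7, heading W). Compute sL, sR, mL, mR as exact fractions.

2/5 10/29 4/145 -21/145

left sensor world pos  = (4, -9); dL² = 100
right sensor world pos = (4, -5); dR² = 116
sL = 40/100 = 2/5
sR = 40/116 = 10/29
mL = 1/2·sL + -1/2·sR = 4/145
mR = 1/2·sL + -1·sR = -21/145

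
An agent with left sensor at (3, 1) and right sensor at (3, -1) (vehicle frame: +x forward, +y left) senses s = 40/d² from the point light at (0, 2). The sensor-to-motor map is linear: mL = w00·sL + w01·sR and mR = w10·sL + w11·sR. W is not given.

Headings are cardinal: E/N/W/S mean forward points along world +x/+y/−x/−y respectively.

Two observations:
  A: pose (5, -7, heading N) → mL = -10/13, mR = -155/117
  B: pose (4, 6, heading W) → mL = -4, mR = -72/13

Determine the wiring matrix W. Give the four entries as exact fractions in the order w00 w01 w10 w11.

obs A: pose=(5,-7,N) → sL=10/13, sR=5/9, mL=-10/13, mR=-155/117
obs B: pose=(4,6,W) → sL=4, sR=20/13, mL=-4, mR=-72/13
sensor matrix S = [[10/13, 5/9], [4, 20/13]]; det S = -1580/1521
solve [mL_A; mL_B] = S·[w00; w01] and [mR_A; mR_B] = S·[w10; w11]:
  w00 = -1, w01 = 0, w10 = -1, w11 = -1

-1 0 -1 -1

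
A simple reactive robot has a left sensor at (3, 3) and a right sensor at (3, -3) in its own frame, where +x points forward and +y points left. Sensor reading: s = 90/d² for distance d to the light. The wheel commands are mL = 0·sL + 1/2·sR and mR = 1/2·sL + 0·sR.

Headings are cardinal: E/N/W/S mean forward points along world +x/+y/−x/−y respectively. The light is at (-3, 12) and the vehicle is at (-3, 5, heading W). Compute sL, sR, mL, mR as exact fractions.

left sensor world pos  = (-6, 2); dL² = 109
right sensor world pos = (-6, 8); dR² = 25
sL = 90/109 = 90/109
sR = 90/25 = 18/5
mL = 0·sL + 1/2·sR = 9/5
mR = 1/2·sL + 0·sR = 45/109

90/109 18/5 9/5 45/109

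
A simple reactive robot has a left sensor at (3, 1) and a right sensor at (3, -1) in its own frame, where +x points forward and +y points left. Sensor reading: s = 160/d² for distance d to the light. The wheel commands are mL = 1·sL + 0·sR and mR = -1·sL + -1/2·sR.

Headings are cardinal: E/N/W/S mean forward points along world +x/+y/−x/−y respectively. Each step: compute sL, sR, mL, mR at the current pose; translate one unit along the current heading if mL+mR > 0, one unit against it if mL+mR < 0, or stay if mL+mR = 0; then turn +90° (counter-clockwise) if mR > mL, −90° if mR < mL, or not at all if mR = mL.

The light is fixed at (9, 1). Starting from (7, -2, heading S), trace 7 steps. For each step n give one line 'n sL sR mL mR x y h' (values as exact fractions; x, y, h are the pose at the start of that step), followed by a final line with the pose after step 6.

n=0: pose=(7,-2,S); sL=160/37, sR=32/9; mL=160/37, mR=-2032/333; mL+mR=-16/9 → advance -1; mR−mL=-3472/333 → turn -1·90°
n=1: pose=(7,-1,W); sL=80/17, sR=80/13; mL=80/17, mR=-1720/221; mL+mR=-40/13 → advance -1; mR−mL=-2760/221 → turn -1·90°
n=2: pose=(8,-1,N); sL=32, sR=160; mL=32, mR=-112; mL+mR=-80 → advance -1; mR−mL=-144 → turn -1·90°
n=3: pose=(8,-2,E); sL=20, sR=8; mL=20, mR=-24; mL+mR=-4 → advance -1; mR−mL=-44 → turn -1·90°
n=4: pose=(7,-2,S); sL=160/37, sR=32/9; mL=160/37, mR=-2032/333; mL+mR=-16/9 → advance -1; mR−mL=-3472/333 → turn -1·90°
n=5: pose=(7,-1,W); sL=80/17, sR=80/13; mL=80/17, mR=-1720/221; mL+mR=-40/13 → advance -1; mR−mL=-2760/221 → turn -1·90°
n=6: pose=(8,-1,N); sL=32, sR=160; mL=32, mR=-112; mL+mR=-80 → advance -1; mR−mL=-144 → turn -1·90°

0 160/37 32/9 160/37 -2032/333 7 -2 S
1 80/17 80/13 80/17 -1720/221 7 -1 W
2 32 160 32 -112 8 -1 N
3 20 8 20 -24 8 -2 E
4 160/37 32/9 160/37 -2032/333 7 -2 S
5 80/17 80/13 80/17 -1720/221 7 -1 W
6 32 160 32 -112 8 -1 N
final 8 -2 E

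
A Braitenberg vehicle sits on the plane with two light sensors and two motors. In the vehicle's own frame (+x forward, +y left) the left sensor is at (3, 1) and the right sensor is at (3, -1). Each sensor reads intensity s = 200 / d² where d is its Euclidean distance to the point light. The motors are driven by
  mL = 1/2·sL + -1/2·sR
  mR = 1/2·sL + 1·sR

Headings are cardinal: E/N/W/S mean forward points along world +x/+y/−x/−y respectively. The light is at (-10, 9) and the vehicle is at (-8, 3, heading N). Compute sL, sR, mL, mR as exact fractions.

left sensor world pos  = (-9, 6); dL² = 10
right sensor world pos = (-7, 6); dR² = 18
sL = 200/10 = 20
sR = 200/18 = 100/9
mL = 1/2·sL + -1/2·sR = 40/9
mR = 1/2·sL + 1·sR = 190/9

20 100/9 40/9 190/9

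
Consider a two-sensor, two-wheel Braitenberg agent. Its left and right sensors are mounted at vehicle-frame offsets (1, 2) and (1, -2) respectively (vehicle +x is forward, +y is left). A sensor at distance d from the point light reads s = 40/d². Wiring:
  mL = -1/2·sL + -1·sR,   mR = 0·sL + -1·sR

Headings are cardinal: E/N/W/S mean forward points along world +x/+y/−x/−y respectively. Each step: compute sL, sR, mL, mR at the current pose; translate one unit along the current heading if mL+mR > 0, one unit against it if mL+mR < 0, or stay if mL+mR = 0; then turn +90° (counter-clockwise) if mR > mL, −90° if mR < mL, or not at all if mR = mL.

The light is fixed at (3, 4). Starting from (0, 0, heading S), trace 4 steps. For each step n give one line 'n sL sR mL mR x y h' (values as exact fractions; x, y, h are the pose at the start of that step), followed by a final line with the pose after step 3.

0 20/13 4/5 -102/65 -4/5 0 0 S
1 8 40/29 -156/29 -40/29 0 1 E
2 1 5 -11/2 -5 -1 1 N
3 40/61 40/29 -3020/1769 -40/29 -1 0 W
final 0 0 S

n=0: pose=(0,0,S); sL=20/13, sR=4/5; mL=-102/65, mR=-4/5; mL+mR=-154/65 → advance -1; mR−mL=10/13 → turn +1·90°
n=1: pose=(0,1,E); sL=8, sR=40/29; mL=-156/29, mR=-40/29; mL+mR=-196/29 → advance -1; mR−mL=4 → turn +1·90°
n=2: pose=(-1,1,N); sL=1, sR=5; mL=-11/2, mR=-5; mL+mR=-21/2 → advance -1; mR−mL=1/2 → turn +1·90°
n=3: pose=(-1,0,W); sL=40/61, sR=40/29; mL=-3020/1769, mR=-40/29; mL+mR=-5460/1769 → advance -1; mR−mL=20/61 → turn +1·90°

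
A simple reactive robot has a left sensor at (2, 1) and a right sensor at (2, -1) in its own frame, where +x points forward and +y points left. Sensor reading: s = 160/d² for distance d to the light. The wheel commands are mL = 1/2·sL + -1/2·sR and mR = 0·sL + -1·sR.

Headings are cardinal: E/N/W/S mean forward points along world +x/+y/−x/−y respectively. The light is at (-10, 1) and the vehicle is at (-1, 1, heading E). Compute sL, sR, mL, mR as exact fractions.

left sensor world pos  = (1, 2); dL² = 122
right sensor world pos = (1, 0); dR² = 122
sL = 160/122 = 80/61
sR = 160/122 = 80/61
mL = 1/2·sL + -1/2·sR = 0
mR = 0·sL + -1·sR = -80/61

80/61 80/61 0 -80/61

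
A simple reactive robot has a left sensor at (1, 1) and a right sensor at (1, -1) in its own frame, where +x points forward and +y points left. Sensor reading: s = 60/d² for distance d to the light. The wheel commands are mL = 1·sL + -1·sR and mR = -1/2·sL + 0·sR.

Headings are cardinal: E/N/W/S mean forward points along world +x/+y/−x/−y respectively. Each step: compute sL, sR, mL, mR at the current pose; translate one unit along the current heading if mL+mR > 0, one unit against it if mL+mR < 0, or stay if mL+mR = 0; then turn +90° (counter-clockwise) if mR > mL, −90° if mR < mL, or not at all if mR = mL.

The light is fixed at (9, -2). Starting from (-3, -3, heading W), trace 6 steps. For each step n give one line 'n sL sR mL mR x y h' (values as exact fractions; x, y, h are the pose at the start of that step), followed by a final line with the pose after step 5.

0 60/173 60/169 -240/29237 -30/173 -3 -3 W
1 5/12 3/5 -11/60 -5/24 -2 -3 N
2 60/101 60/109 480/11009 -30/101 -2 -4 E
3 6/13 30/89 144/1157 -3/13 -3 -4 S
4 60/173 60/169 -240/29237 -30/173 -3 -3 W
5 5/12 3/5 -11/60 -5/24 -2 -3 N
final -2 -4 E

n=0: pose=(-3,-3,W); sL=60/173, sR=60/169; mL=-240/29237, mR=-30/173; mL+mR=-5310/29237 → advance -1; mR−mL=-4830/29237 → turn -1·90°
n=1: pose=(-2,-3,N); sL=5/12, sR=3/5; mL=-11/60, mR=-5/24; mL+mR=-47/120 → advance -1; mR−mL=-1/40 → turn -1·90°
n=2: pose=(-2,-4,E); sL=60/101, sR=60/109; mL=480/11009, mR=-30/101; mL+mR=-2790/11009 → advance -1; mR−mL=-3750/11009 → turn -1·90°
n=3: pose=(-3,-4,S); sL=6/13, sR=30/89; mL=144/1157, mR=-3/13; mL+mR=-123/1157 → advance -1; mR−mL=-411/1157 → turn -1·90°
n=4: pose=(-3,-3,W); sL=60/173, sR=60/169; mL=-240/29237, mR=-30/173; mL+mR=-5310/29237 → advance -1; mR−mL=-4830/29237 → turn -1·90°
n=5: pose=(-2,-3,N); sL=5/12, sR=3/5; mL=-11/60, mR=-5/24; mL+mR=-47/120 → advance -1; mR−mL=-1/40 → turn -1·90°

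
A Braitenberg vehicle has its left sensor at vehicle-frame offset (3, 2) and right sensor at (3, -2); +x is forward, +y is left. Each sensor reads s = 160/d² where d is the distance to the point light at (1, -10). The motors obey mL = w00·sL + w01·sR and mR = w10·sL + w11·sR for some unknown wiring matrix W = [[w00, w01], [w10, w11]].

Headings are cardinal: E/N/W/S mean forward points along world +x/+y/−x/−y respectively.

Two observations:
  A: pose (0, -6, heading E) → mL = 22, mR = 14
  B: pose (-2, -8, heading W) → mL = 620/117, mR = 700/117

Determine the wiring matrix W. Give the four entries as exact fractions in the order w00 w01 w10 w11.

obs A: pose=(0,-6,E) → sL=4, sR=20, mL=22, mR=14
obs B: pose=(-2,-8,W) → sL=40/9, sR=40/13, mL=620/117, mR=700/117
sensor matrix S = [[4, 20], [40/9, 40/13]]; det S = -8960/117
solve [mL_A; mL_B] = S·[w00; w01] and [mR_A; mR_B] = S·[w10; w11]:
  w00 = 1/2, w01 = 1, w10 = 1, w11 = 1/2

1/2 1 1 1/2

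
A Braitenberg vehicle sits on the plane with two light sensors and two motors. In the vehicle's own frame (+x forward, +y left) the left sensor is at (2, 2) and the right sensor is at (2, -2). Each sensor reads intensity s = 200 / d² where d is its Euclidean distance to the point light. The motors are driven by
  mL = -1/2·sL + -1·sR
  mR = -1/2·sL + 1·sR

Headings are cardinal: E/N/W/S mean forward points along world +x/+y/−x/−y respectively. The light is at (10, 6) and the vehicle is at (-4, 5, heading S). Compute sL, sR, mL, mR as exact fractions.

200/153 40/53 -11420/8109 820/8109

left sensor world pos  = (-2, 3); dL² = 153
right sensor world pos = (-6, 3); dR² = 265
sL = 200/153 = 200/153
sR = 200/265 = 40/53
mL = -1/2·sL + -1·sR = -11420/8109
mR = -1/2·sL + 1·sR = 820/8109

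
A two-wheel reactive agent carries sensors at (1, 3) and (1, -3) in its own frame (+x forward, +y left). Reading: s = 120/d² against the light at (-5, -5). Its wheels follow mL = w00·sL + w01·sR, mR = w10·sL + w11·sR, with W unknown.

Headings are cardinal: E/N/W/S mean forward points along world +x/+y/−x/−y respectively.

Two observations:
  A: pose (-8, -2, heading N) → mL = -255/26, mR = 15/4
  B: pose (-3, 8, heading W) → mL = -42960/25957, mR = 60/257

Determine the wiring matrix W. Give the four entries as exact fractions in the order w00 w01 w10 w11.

-1 -1 0 1/2

obs A: pose=(-8,-2,N) → sL=30/13, sR=15/2, mL=-255/26, mR=15/4
obs B: pose=(-3,8,W) → sL=120/101, sR=120/257, mL=-42960/25957, mR=60/257
sensor matrix S = [[30/13, 15/2], [120/101, 120/257]]; det S = -2643300/337441
solve [mL_A; mL_B] = S·[w00; w01] and [mR_A; mR_B] = S·[w10; w11]:
  w00 = -1, w01 = -1, w10 = 0, w11 = 1/2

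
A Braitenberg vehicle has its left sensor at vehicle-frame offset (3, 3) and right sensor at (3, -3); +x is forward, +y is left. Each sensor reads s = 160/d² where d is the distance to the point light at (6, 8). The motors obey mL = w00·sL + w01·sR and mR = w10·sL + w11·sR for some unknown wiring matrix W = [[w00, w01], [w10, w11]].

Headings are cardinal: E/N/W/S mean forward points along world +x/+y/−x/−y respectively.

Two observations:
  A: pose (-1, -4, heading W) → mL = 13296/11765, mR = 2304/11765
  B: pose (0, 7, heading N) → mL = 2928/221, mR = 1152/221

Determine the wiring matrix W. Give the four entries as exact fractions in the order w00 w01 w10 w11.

obs A: pose=(-1,-4,W) → sL=32/65, sR=160/181, mL=13296/11765, mR=2304/11765
obs B: pose=(0,7,N) → sL=32/17, sR=160/13, mL=2928/221, mR=1152/221
sensor matrix S = [[32/65, 160/181], [32/17, 160/13]]; det S = 2285568/520013
solve [mL_A; mL_B] = S·[w00; w01] and [mR_A; mR_B] = S·[w10; w11]:
  w00 = 1/2, w01 = 1, w10 = -1/2, w11 = 1/2

1/2 1 -1/2 1/2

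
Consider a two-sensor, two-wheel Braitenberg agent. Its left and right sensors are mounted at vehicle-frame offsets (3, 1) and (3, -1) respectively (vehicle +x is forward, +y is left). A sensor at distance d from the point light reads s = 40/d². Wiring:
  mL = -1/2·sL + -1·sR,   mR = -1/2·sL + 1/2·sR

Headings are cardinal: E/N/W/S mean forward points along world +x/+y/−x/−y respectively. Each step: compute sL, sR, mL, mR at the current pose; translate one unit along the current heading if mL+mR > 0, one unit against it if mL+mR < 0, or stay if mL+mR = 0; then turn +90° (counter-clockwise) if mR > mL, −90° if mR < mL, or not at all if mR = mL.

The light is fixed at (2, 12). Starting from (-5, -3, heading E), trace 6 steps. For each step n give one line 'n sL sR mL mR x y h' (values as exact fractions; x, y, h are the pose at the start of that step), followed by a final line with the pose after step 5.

n=0: pose=(-5,-3,E); sL=10/53, sR=5/34; mL=-435/1802, mR=-75/3604; mL+mR=-945/3604 → advance -1; mR−mL=15/68 → turn +1·90°
n=1: pose=(-6,-3,N); sL=8/45, sR=40/193; mL=-2572/8685, mR=128/8685; mL+mR=-2444/8685 → advance -1; mR−mL=60/193 → turn +1·90°
n=2: pose=(-6,-4,W); sL=4/41, sR=20/173; mL=-1166/7093, mR=64/7093; mL+mR=-1102/7093 → advance -1; mR−mL=30/173 → turn +1·90°
n=3: pose=(-5,-4,S); sL=40/397, sR=8/85; mL=-4876/33745, mR=-112/33745; mL+mR=-4988/33745 → advance -1; mR−mL=12/85 → turn +1·90°
n=4: pose=(-5,-3,E); sL=10/53, sR=5/34; mL=-435/1802, mR=-75/3604; mL+mR=-945/3604 → advance -1; mR−mL=15/68 → turn +1·90°
n=5: pose=(-6,-3,N); sL=8/45, sR=40/193; mL=-2572/8685, mR=128/8685; mL+mR=-2444/8685 → advance -1; mR−mL=60/193 → turn +1·90°

0 10/53 5/34 -435/1802 -75/3604 -5 -3 E
1 8/45 40/193 -2572/8685 128/8685 -6 -3 N
2 4/41 20/173 -1166/7093 64/7093 -6 -4 W
3 40/397 8/85 -4876/33745 -112/33745 -5 -4 S
4 10/53 5/34 -435/1802 -75/3604 -5 -3 E
5 8/45 40/193 -2572/8685 128/8685 -6 -3 N
final -6 -4 W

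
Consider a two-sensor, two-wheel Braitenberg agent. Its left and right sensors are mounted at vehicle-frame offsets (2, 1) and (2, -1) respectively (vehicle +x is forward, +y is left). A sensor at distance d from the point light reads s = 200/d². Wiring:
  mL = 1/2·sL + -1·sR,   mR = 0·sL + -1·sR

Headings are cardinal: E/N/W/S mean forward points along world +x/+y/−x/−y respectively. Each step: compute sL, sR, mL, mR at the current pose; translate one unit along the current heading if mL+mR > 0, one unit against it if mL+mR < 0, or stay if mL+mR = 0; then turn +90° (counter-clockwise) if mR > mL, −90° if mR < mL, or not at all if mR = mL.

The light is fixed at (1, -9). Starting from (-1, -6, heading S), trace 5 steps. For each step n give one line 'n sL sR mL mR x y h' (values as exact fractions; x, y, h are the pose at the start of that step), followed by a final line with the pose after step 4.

0 100 20 30 -20 -1 -6 S
1 200/17 8 -36/17 -8 -1 -7 W
2 10 25/2 -15/2 -25/2 0 -7 N
3 40 200 -180 -200 0 -8 E
4 100 20 30 -20 -1 -8 S
final -1 -9 W

n=0: pose=(-1,-6,S); sL=100, sR=20; mL=30, mR=-20; mL+mR=10 → advance +1; mR−mL=-50 → turn -1·90°
n=1: pose=(-1,-7,W); sL=200/17, sR=8; mL=-36/17, mR=-8; mL+mR=-172/17 → advance -1; mR−mL=-100/17 → turn -1·90°
n=2: pose=(0,-7,N); sL=10, sR=25/2; mL=-15/2, mR=-25/2; mL+mR=-20 → advance -1; mR−mL=-5 → turn -1·90°
n=3: pose=(0,-8,E); sL=40, sR=200; mL=-180, mR=-200; mL+mR=-380 → advance -1; mR−mL=-20 → turn -1·90°
n=4: pose=(-1,-8,S); sL=100, sR=20; mL=30, mR=-20; mL+mR=10 → advance +1; mR−mL=-50 → turn -1·90°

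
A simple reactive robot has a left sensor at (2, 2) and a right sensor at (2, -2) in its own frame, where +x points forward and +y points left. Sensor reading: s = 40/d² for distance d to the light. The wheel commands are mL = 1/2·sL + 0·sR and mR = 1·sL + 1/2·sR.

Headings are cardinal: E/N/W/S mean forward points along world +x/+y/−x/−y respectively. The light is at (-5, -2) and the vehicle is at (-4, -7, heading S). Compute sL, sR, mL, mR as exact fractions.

left sensor world pos  = (-2, -9); dL² = 58
right sensor world pos = (-6, -9); dR² = 50
sL = 40/58 = 20/29
sR = 40/50 = 4/5
mL = 1/2·sL + 0·sR = 10/29
mR = 1·sL + 1/2·sR = 158/145

20/29 4/5 10/29 158/145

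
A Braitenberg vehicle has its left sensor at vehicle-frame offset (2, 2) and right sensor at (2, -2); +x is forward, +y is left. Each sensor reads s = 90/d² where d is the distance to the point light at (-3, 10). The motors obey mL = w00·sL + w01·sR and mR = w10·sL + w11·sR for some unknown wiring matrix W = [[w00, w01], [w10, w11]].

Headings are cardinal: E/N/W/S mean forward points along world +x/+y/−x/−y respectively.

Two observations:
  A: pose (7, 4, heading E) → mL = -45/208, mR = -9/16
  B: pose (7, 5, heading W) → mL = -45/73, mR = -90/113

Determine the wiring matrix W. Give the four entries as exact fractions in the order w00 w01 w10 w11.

obs A: pose=(7,4,E) → sL=9/16, sR=45/104, mL=-45/208, mR=-9/16
obs B: pose=(7,5,W) → sL=90/113, sR=90/73, mL=-45/73, mR=-90/113
sensor matrix S = [[9/16, 45/104], [90/113, 90/73]]; det S = 299295/857896
solve [mL_A; mL_B] = S·[w00; w01] and [mR_A; mR_B] = S·[w10; w11]:
  w00 = 0, w01 = -1/2, w10 = -1, w11 = 0

0 -1/2 -1 0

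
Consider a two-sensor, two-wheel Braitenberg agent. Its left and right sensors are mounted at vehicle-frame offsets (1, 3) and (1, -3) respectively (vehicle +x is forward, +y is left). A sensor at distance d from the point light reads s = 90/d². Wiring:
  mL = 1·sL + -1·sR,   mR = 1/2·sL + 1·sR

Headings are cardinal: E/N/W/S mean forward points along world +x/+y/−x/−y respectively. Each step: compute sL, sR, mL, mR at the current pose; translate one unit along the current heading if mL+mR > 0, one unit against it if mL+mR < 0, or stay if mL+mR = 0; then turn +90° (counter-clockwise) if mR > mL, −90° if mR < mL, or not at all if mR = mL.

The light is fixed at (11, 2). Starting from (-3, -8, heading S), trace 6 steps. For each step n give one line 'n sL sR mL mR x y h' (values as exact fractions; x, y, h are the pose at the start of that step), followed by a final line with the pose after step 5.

n=0: pose=(-3,-8,S); sL=45/121, sR=9/41; mL=756/4961, mR=4023/9922; mL+mR=135/242 → advance +1; mR−mL=2511/9922 → turn +1·90°
n=1: pose=(-3,-9,E); sL=90/233, sR=18/73; mL=2376/17009, mR=7479/17009; mL+mR=135/233 → advance +1; mR−mL=5103/17009 → turn +1·90°
n=2: pose=(-2,-9,N); sL=45/178, sR=9/20; mL=-351/1780, mR=513/890; mL+mR=135/356 → advance +1; mR−mL=1377/1780 → turn +1·90°
n=3: pose=(-2,-8,W); sL=18/73, sR=18/49; mL=-432/3577, mR=1755/3577; mL+mR=27/73 → advance +1; mR−mL=2187/3577 → turn +1·90°
n=4: pose=(-3,-8,S); sL=45/121, sR=9/41; mL=756/4961, mR=4023/9922; mL+mR=135/242 → advance +1; mR−mL=2511/9922 → turn +1·90°
n=5: pose=(-3,-9,E); sL=90/233, sR=18/73; mL=2376/17009, mR=7479/17009; mL+mR=135/233 → advance +1; mR−mL=5103/17009 → turn +1·90°

0 45/121 9/41 756/4961 4023/9922 -3 -8 S
1 90/233 18/73 2376/17009 7479/17009 -3 -9 E
2 45/178 9/20 -351/1780 513/890 -2 -9 N
3 18/73 18/49 -432/3577 1755/3577 -2 -8 W
4 45/121 9/41 756/4961 4023/9922 -3 -8 S
5 90/233 18/73 2376/17009 7479/17009 -3 -9 E
final -2 -9 N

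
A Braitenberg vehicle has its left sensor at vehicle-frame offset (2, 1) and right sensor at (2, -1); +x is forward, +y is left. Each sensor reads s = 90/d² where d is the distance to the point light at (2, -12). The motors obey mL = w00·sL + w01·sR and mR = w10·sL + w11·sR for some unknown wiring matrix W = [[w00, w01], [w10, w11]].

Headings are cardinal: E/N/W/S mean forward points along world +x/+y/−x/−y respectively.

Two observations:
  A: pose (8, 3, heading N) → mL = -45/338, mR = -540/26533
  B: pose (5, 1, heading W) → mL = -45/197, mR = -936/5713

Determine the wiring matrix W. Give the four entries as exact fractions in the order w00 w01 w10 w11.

0 -1/2 -1 1

obs A: pose=(8,3,N) → sL=45/157, sR=45/169, mL=-45/338, mR=-540/26533
obs B: pose=(5,1,W) → sL=18/29, sR=90/197, mL=-45/197, mR=-936/5713
sensor matrix S = [[45/157, 45/169], [18/29, 90/197]]; det S = -5203440/151583029
solve [mL_A; mL_B] = S·[w00; w01] and [mR_A; mR_B] = S·[w10; w11]:
  w00 = 0, w01 = -1/2, w10 = -1, w11 = 1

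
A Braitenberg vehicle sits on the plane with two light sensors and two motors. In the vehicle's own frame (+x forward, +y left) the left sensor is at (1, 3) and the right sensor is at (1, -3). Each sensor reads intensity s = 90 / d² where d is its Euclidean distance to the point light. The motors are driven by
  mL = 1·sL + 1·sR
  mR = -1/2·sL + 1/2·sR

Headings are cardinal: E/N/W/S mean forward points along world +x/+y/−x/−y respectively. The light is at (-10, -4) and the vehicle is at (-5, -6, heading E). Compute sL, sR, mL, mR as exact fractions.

90/37 90/61 8820/2257 -1080/2257

left sensor world pos  = (-4, -3); dL² = 37
right sensor world pos = (-4, -9); dR² = 61
sL = 90/37 = 90/37
sR = 90/61 = 90/61
mL = 1·sL + 1·sR = 8820/2257
mR = -1/2·sL + 1/2·sR = -1080/2257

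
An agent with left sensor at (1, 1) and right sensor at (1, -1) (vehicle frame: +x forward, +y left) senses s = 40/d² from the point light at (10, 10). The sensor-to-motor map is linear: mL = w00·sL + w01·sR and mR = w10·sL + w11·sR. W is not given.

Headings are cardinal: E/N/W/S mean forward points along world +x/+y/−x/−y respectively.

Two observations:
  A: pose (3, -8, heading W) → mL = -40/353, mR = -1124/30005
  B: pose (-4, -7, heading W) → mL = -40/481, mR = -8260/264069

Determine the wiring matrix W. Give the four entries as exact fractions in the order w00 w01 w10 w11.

obs A: pose=(3,-8,W) → sL=8/85, sR=40/353, mL=-40/353, mR=-1124/30005
obs B: pose=(-4,-7,W) → sL=40/549, sR=40/481, mL=-40/481, mR=-8260/264069
sensor matrix S = [[8/85, 40/353], [40/549, 40/481]]; det S = -680192/1584678069
solve [mL_A; mL_B] = S·[w00; w01] and [mR_A; mR_B] = S·[w10; w11]:
  w00 = 0, w01 = -1, w10 = -1, w11 = 1/2

0 -1 -1 1/2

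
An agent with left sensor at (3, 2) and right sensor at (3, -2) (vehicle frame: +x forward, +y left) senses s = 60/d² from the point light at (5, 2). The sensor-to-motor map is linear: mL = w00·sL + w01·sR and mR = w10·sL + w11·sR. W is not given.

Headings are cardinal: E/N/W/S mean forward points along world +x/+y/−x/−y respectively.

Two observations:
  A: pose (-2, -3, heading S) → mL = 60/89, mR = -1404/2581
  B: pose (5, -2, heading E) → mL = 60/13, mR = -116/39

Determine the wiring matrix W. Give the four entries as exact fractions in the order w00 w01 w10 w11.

obs A: pose=(-2,-3,S) → sL=60/89, sR=12/29, mL=60/89, mR=-1404/2581
obs B: pose=(5,-2,E) → sL=60/13, sR=4/3, mL=60/13, mR=-116/39
sensor matrix S = [[60/89, 12/29], [60/13, 4/3]]; det S = -33920/33553
solve [mL_A; mL_B] = S·[w00; w01] and [mR_A; mR_B] = S·[w10; w11]:
  w00 = 1, w01 = 0, w10 = -1/2, w11 = -1/2

1 0 -1/2 -1/2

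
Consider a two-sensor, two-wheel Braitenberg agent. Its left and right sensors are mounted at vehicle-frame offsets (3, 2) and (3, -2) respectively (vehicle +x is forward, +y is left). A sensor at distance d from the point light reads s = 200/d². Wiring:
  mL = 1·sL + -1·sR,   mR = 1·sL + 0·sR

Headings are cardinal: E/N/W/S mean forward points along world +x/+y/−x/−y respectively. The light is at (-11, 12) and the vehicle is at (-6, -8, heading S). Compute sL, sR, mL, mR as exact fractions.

100/289 100/269 -2000/77741 100/289

left sensor world pos  = (-4, -11); dL² = 578
right sensor world pos = (-8, -11); dR² = 538
sL = 200/578 = 100/289
sR = 200/538 = 100/269
mL = 1·sL + -1·sR = -2000/77741
mR = 1·sL + 0·sR = 100/289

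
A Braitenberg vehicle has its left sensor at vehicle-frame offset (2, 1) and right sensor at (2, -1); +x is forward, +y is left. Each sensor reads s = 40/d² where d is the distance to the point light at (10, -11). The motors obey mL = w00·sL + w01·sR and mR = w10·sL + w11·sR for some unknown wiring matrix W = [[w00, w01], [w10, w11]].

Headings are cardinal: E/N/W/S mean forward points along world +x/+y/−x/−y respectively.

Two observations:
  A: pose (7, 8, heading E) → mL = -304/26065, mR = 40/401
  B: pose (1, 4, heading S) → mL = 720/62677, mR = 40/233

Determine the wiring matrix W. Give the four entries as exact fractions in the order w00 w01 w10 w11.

obs A: pose=(7,8,E) → sL=40/401, sR=8/65, mL=-304/26065, mR=40/401
obs B: pose=(1,4,S) → sL=40/233, sR=40/269, mL=720/62677, mR=40/233
sensor matrix S = [[40/401, 8/65], [40/233, 40/269]]; det S = -2057216/326735201
solve [mL_A; mL_B] = S·[w00; w01] and [mR_A; mR_B] = S·[w10; w11]:
  w00 = 1/2, w01 = -1/2, w10 = 1, w11 = 0

1/2 -1/2 1 0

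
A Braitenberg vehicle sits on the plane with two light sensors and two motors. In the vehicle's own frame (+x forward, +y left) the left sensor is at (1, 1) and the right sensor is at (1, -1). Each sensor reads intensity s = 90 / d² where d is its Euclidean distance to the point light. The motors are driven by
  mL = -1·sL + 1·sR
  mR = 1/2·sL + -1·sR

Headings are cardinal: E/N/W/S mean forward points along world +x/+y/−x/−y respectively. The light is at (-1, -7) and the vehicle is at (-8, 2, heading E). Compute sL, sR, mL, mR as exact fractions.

45/68 9/10 81/340 -387/680

left sensor world pos  = (-7, 3); dL² = 136
right sensor world pos = (-7, 1); dR² = 100
sL = 90/136 = 45/68
sR = 90/100 = 9/10
mL = -1·sL + 1·sR = 81/340
mR = 1/2·sL + -1·sR = -387/680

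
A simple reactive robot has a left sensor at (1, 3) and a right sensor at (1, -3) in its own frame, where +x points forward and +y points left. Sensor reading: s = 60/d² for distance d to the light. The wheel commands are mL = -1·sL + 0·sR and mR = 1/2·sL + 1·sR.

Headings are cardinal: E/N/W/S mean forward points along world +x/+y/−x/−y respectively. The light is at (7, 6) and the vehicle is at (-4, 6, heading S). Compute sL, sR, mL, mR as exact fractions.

12/13 60/197 -12/13 1962/2561

left sensor world pos  = (-1, 5); dL² = 65
right sensor world pos = (-7, 5); dR² = 197
sL = 60/65 = 12/13
sR = 60/197 = 60/197
mL = -1·sL + 0·sR = -12/13
mR = 1/2·sL + 1·sR = 1962/2561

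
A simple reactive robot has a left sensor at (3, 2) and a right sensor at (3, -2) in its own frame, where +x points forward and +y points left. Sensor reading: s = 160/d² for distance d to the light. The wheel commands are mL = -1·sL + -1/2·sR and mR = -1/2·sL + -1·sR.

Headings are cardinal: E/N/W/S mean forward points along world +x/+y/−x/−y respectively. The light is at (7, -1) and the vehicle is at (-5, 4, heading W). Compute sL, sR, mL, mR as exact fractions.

left sensor world pos  = (-8, 2); dL² = 234
right sensor world pos = (-8, 6); dR² = 274
sL = 160/234 = 80/117
sR = 160/274 = 80/137
mL = -1·sL + -1/2·sR = -15640/16029
mR = -1/2·sL + -1·sR = -14840/16029

80/117 80/137 -15640/16029 -14840/16029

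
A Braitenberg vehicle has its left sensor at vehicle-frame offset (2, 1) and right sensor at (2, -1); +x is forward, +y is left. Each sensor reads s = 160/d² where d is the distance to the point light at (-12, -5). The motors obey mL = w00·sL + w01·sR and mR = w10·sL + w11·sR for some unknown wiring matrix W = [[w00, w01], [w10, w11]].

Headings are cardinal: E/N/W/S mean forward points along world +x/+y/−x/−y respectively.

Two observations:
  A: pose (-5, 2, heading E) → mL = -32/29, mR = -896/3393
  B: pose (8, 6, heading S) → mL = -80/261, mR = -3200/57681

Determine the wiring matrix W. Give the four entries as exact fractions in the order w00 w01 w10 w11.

-1 0 1 -1

obs A: pose=(-5,2,E) → sL=32/29, sR=160/117, mL=-32/29, mR=-896/3393
obs B: pose=(8,6,S) → sL=80/261, sR=80/221, mL=-80/261, mR=-3200/57681
sensor matrix S = [[32/29, 160/117], [80/261, 80/221]]; det S = -10240/519129
solve [mL_A; mL_B] = S·[w00; w01] and [mR_A; mR_B] = S·[w10; w11]:
  w00 = -1, w01 = 0, w10 = 1, w11 = -1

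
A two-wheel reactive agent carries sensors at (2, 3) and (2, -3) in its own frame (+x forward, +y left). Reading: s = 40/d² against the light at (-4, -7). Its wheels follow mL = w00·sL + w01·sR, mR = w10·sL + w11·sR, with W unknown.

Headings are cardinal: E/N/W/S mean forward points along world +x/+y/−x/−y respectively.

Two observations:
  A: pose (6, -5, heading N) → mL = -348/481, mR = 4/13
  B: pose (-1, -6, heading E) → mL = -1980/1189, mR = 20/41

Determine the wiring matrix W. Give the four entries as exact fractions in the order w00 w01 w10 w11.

obs A: pose=(6,-5,N) → sL=8/13, sR=8/37, mL=-348/481, mR=4/13
obs B: pose=(-1,-6,E) → sL=40/41, sR=40/29, mL=-1980/1189, mR=20/41
sensor matrix S = [[8/13, 8/37], [40/41, 40/29]]; det S = 364800/571909
solve [mL_A; mL_B] = S·[w00; w01] and [mR_A; mR_B] = S·[w10; w11]:
  w00 = -1, w01 = -1/2, w10 = 1/2, w11 = 0

-1 -1/2 1/2 0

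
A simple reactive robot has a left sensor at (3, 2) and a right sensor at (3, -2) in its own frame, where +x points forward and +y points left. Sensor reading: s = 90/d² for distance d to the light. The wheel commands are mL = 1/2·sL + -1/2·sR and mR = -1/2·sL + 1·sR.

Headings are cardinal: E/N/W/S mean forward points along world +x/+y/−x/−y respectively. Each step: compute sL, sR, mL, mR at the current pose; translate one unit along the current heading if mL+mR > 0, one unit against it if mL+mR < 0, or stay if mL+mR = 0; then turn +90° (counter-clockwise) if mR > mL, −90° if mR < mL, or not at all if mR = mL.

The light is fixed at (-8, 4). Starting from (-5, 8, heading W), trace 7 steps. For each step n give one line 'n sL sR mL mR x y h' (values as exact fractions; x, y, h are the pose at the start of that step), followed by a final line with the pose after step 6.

n=0: pose=(-5,8,W); sL=45/2, sR=5/2; mL=10, mR=-35/4; mL+mR=5/4 → advance +1; mR−mL=-75/4 → turn -1·90°
n=1: pose=(-6,8,N); sL=90/49, sR=18/13; mL=144/637, mR=297/637; mL+mR=9/13 → advance +1; mR−mL=153/637 → turn +1·90°
n=2: pose=(-6,9,W); sL=9, sR=9/5; mL=18/5, mR=-27/10; mL+mR=9/10 → advance +1; mR−mL=-63/10 → turn -1·90°
n=3: pose=(-7,9,N); sL=18/13, sR=90/73; mL=72/949, mR=513/949; mL+mR=45/73 → advance +1; mR−mL=441/949 → turn +1·90°
n=4: pose=(-7,10,W); sL=9/2, sR=45/34; mL=27/17, mR=-63/68; mL+mR=45/68 → advance +1; mR−mL=-171/68 → turn -1·90°
n=5: pose=(-8,10,N); sL=18/17, sR=18/17; mL=0, mR=9/17; mL+mR=9/17 → advance +1; mR−mL=9/17 → turn +1·90°
n=6: pose=(-8,11,W); sL=45/17, sR=1; mL=14/17, mR=-11/34; mL+mR=1/2 → advance +1; mR−mL=-39/34 → turn -1·90°

0 45/2 5/2 10 -35/4 -5 8 W
1 90/49 18/13 144/637 297/637 -6 8 N
2 9 9/5 18/5 -27/10 -6 9 W
3 18/13 90/73 72/949 513/949 -7 9 N
4 9/2 45/34 27/17 -63/68 -7 10 W
5 18/17 18/17 0 9/17 -8 10 N
6 45/17 1 14/17 -11/34 -8 11 W
final -9 11 N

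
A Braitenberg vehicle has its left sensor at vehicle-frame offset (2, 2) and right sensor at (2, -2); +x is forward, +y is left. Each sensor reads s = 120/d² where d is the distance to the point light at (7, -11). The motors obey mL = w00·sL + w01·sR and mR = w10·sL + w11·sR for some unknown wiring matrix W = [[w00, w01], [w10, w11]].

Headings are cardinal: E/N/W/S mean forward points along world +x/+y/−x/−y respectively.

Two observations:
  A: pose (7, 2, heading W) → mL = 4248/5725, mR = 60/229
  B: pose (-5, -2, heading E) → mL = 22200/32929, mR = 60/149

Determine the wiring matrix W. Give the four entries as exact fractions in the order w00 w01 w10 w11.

1/2 1/2 0 1/2

obs A: pose=(7,2,W) → sL=24/25, sR=120/229, mL=4248/5725, mR=60/229
obs B: pose=(-5,-2,E) → sL=120/221, sR=120/149, mL=22200/32929, mR=60/149
sensor matrix S = [[24/25, 120/229], [120/221, 120/149]]; det S = 18422784/37703705
solve [mL_A; mL_B] = S·[w00; w01] and [mR_A; mR_B] = S·[w10; w11]:
  w00 = 1/2, w01 = 1/2, w10 = 0, w11 = 1/2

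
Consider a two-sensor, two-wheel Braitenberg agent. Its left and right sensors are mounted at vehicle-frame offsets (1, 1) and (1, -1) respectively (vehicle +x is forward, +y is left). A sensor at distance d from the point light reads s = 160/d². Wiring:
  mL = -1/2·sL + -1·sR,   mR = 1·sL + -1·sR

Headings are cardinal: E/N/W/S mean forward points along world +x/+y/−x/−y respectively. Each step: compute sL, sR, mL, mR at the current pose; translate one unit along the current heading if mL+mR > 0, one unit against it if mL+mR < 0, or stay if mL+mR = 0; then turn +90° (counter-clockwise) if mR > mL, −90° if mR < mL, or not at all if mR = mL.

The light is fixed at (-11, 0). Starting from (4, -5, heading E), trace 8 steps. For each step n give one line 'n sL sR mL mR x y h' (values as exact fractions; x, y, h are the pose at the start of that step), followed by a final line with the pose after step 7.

n=0: pose=(4,-5,E); sL=10/17, sR=40/73; mL=-1045/1241, mR=50/1241; mL+mR=-995/1241 → advance -1; mR−mL=15/17 → turn +1·90°
n=1: pose=(3,-5,N); sL=32/37, sR=160/241; mL=-9776/8917, mR=1792/8917; mL+mR=-7984/8917 → advance -1; mR−mL=48/37 → turn +1·90°
n=2: pose=(3,-6,W); sL=80/109, sR=80/97; mL=-12600/10573, mR=-960/10573; mL+mR=-13560/10573 → advance -1; mR−mL=120/109 → turn +1·90°
n=3: pose=(4,-6,S); sL=32/61, sR=32/49; mL=-2736/2989, mR=-384/2989; mL+mR=-3120/2989 → advance -1; mR−mL=48/61 → turn +1·90°
n=4: pose=(4,-5,E); sL=10/17, sR=40/73; mL=-1045/1241, mR=50/1241; mL+mR=-995/1241 → advance -1; mR−mL=15/17 → turn +1·90°
n=5: pose=(3,-5,N); sL=32/37, sR=160/241; mL=-9776/8917, mR=1792/8917; mL+mR=-7984/8917 → advance -1; mR−mL=48/37 → turn +1·90°
n=6: pose=(3,-6,W); sL=80/109, sR=80/97; mL=-12600/10573, mR=-960/10573; mL+mR=-13560/10573 → advance -1; mR−mL=120/109 → turn +1·90°
n=7: pose=(4,-6,S); sL=32/61, sR=32/49; mL=-2736/2989, mR=-384/2989; mL+mR=-3120/2989 → advance -1; mR−mL=48/61 → turn +1·90°

0 10/17 40/73 -1045/1241 50/1241 4 -5 E
1 32/37 160/241 -9776/8917 1792/8917 3 -5 N
2 80/109 80/97 -12600/10573 -960/10573 3 -6 W
3 32/61 32/49 -2736/2989 -384/2989 4 -6 S
4 10/17 40/73 -1045/1241 50/1241 4 -5 E
5 32/37 160/241 -9776/8917 1792/8917 3 -5 N
6 80/109 80/97 -12600/10573 -960/10573 3 -6 W
7 32/61 32/49 -2736/2989 -384/2989 4 -6 S
final 4 -5 E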